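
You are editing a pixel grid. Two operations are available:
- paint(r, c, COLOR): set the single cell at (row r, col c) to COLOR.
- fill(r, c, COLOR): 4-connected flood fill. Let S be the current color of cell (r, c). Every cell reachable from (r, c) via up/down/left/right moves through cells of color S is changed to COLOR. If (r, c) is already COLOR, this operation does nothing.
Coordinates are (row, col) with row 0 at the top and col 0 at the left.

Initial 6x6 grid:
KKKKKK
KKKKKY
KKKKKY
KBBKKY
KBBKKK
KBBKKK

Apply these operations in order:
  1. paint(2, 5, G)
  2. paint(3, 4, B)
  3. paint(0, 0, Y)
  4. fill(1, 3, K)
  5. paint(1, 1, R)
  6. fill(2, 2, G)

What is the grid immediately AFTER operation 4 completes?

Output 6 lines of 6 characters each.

After op 1 paint(2,5,G):
KKKKKK
KKKKKY
KKKKKG
KBBKKY
KBBKKK
KBBKKK
After op 2 paint(3,4,B):
KKKKKK
KKKKKY
KKKKKG
KBBKBY
KBBKKK
KBBKKK
After op 3 paint(0,0,Y):
YKKKKK
KKKKKY
KKKKKG
KBBKBY
KBBKKK
KBBKKK
After op 4 fill(1,3,K) [0 cells changed]:
YKKKKK
KKKKKY
KKKKKG
KBBKBY
KBBKKK
KBBKKK

Answer: YKKKKK
KKKKKY
KKKKKG
KBBKBY
KBBKKK
KBBKKK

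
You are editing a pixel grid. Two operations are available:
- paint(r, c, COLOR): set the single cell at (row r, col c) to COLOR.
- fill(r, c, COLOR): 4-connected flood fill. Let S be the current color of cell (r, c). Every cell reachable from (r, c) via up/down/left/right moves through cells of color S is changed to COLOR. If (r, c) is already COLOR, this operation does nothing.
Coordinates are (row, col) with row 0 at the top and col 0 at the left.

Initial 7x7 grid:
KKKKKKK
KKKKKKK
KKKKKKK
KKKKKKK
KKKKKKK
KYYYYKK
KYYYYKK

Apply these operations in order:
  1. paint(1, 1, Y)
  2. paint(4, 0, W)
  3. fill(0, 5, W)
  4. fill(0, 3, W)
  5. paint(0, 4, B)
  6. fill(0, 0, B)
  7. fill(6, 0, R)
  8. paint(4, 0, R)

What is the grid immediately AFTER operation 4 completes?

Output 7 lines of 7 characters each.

Answer: WWWWWWW
WYWWWWW
WWWWWWW
WWWWWWW
WWWWWWW
KYYYYWW
KYYYYWW

Derivation:
After op 1 paint(1,1,Y):
KKKKKKK
KYKKKKK
KKKKKKK
KKKKKKK
KKKKKKK
KYYYYKK
KYYYYKK
After op 2 paint(4,0,W):
KKKKKKK
KYKKKKK
KKKKKKK
KKKKKKK
WKKKKKK
KYYYYKK
KYYYYKK
After op 3 fill(0,5,W) [37 cells changed]:
WWWWWWW
WYWWWWW
WWWWWWW
WWWWWWW
WWWWWWW
KYYYYWW
KYYYYWW
After op 4 fill(0,3,W) [0 cells changed]:
WWWWWWW
WYWWWWW
WWWWWWW
WWWWWWW
WWWWWWW
KYYYYWW
KYYYYWW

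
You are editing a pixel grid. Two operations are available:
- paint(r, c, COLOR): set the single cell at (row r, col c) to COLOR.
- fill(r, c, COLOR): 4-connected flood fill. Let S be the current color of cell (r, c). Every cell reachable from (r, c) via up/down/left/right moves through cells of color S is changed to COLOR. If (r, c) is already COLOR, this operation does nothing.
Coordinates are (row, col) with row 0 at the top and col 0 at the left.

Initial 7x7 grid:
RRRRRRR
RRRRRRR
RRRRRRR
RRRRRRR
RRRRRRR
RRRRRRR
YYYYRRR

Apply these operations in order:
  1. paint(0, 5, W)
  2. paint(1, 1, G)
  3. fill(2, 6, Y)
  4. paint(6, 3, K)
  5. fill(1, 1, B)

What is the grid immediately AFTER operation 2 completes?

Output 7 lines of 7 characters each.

After op 1 paint(0,5,W):
RRRRRWR
RRRRRRR
RRRRRRR
RRRRRRR
RRRRRRR
RRRRRRR
YYYYRRR
After op 2 paint(1,1,G):
RRRRRWR
RGRRRRR
RRRRRRR
RRRRRRR
RRRRRRR
RRRRRRR
YYYYRRR

Answer: RRRRRWR
RGRRRRR
RRRRRRR
RRRRRRR
RRRRRRR
RRRRRRR
YYYYRRR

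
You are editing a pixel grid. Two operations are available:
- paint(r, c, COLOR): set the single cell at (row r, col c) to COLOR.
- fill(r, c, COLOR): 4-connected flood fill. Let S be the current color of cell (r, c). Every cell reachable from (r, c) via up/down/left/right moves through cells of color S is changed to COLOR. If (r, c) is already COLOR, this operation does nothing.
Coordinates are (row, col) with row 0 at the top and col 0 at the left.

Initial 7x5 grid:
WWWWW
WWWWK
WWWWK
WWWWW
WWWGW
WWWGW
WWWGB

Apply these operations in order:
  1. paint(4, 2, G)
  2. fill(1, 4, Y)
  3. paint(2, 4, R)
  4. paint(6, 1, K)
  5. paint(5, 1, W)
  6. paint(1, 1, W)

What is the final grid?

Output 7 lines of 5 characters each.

Answer: WWWWW
WWWWY
WWWWR
WWWWW
WWGGW
WWWGW
WKWGB

Derivation:
After op 1 paint(4,2,G):
WWWWW
WWWWK
WWWWK
WWWWW
WWGGW
WWWGW
WWWGB
After op 2 fill(1,4,Y) [2 cells changed]:
WWWWW
WWWWY
WWWWY
WWWWW
WWGGW
WWWGW
WWWGB
After op 3 paint(2,4,R):
WWWWW
WWWWY
WWWWR
WWWWW
WWGGW
WWWGW
WWWGB
After op 4 paint(6,1,K):
WWWWW
WWWWY
WWWWR
WWWWW
WWGGW
WWWGW
WKWGB
After op 5 paint(5,1,W):
WWWWW
WWWWY
WWWWR
WWWWW
WWGGW
WWWGW
WKWGB
After op 6 paint(1,1,W):
WWWWW
WWWWY
WWWWR
WWWWW
WWGGW
WWWGW
WKWGB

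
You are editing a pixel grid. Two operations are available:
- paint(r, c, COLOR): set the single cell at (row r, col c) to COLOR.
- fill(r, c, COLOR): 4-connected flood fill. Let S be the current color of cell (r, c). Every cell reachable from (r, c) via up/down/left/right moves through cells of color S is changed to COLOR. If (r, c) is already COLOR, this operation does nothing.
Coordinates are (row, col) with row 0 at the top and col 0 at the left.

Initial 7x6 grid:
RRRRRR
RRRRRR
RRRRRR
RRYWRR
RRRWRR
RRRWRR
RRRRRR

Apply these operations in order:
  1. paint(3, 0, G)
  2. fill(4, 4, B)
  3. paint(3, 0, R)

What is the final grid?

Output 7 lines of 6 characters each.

Answer: BBBBBB
BBBBBB
BBBBBB
RBYWBB
BBBWBB
BBBWBB
BBBBBB

Derivation:
After op 1 paint(3,0,G):
RRRRRR
RRRRRR
RRRRRR
GRYWRR
RRRWRR
RRRWRR
RRRRRR
After op 2 fill(4,4,B) [37 cells changed]:
BBBBBB
BBBBBB
BBBBBB
GBYWBB
BBBWBB
BBBWBB
BBBBBB
After op 3 paint(3,0,R):
BBBBBB
BBBBBB
BBBBBB
RBYWBB
BBBWBB
BBBWBB
BBBBBB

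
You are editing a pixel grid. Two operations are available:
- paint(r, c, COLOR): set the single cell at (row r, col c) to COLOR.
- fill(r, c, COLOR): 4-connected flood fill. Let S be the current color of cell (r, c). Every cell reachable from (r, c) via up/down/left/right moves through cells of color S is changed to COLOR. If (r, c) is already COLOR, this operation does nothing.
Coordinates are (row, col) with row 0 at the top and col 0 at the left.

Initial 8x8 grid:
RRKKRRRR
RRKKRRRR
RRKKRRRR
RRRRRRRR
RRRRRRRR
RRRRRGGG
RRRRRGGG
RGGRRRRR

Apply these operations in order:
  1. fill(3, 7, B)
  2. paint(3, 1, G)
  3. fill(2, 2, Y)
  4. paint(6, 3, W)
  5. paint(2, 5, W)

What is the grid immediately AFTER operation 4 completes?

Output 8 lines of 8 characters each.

Answer: BBYYBBBB
BBYYBBBB
BBYYBBBB
BGBBBBBB
BBBBBBBB
BBBBBGGG
BBBWBGGG
BGGBBBBB

Derivation:
After op 1 fill(3,7,B) [50 cells changed]:
BBKKBBBB
BBKKBBBB
BBKKBBBB
BBBBBBBB
BBBBBBBB
BBBBBGGG
BBBBBGGG
BGGBBBBB
After op 2 paint(3,1,G):
BBKKBBBB
BBKKBBBB
BBKKBBBB
BGBBBBBB
BBBBBBBB
BBBBBGGG
BBBBBGGG
BGGBBBBB
After op 3 fill(2,2,Y) [6 cells changed]:
BBYYBBBB
BBYYBBBB
BBYYBBBB
BGBBBBBB
BBBBBBBB
BBBBBGGG
BBBBBGGG
BGGBBBBB
After op 4 paint(6,3,W):
BBYYBBBB
BBYYBBBB
BBYYBBBB
BGBBBBBB
BBBBBBBB
BBBBBGGG
BBBWBGGG
BGGBBBBB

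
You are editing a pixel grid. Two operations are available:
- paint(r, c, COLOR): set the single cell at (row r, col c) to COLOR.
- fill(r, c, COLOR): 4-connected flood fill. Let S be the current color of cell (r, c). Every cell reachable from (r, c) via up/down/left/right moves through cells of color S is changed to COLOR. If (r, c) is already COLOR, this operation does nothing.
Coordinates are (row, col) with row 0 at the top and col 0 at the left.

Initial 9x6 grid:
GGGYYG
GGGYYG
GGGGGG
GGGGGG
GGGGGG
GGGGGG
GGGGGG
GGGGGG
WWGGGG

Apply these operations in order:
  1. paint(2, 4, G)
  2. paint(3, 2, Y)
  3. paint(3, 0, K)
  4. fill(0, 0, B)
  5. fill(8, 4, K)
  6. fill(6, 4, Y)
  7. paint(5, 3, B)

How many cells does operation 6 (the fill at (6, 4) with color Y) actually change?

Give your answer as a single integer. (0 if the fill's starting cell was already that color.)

Answer: 47

Derivation:
After op 1 paint(2,4,G):
GGGYYG
GGGYYG
GGGGGG
GGGGGG
GGGGGG
GGGGGG
GGGGGG
GGGGGG
WWGGGG
After op 2 paint(3,2,Y):
GGGYYG
GGGYYG
GGGGGG
GGYGGG
GGGGGG
GGGGGG
GGGGGG
GGGGGG
WWGGGG
After op 3 paint(3,0,K):
GGGYYG
GGGYYG
GGGGGG
KGYGGG
GGGGGG
GGGGGG
GGGGGG
GGGGGG
WWGGGG
After op 4 fill(0,0,B) [46 cells changed]:
BBBYYB
BBBYYB
BBBBBB
KBYBBB
BBBBBB
BBBBBB
BBBBBB
BBBBBB
WWBBBB
After op 5 fill(8,4,K) [46 cells changed]:
KKKYYK
KKKYYK
KKKKKK
KKYKKK
KKKKKK
KKKKKK
KKKKKK
KKKKKK
WWKKKK
After op 6 fill(6,4,Y) [47 cells changed]:
YYYYYY
YYYYYY
YYYYYY
YYYYYY
YYYYYY
YYYYYY
YYYYYY
YYYYYY
WWYYYY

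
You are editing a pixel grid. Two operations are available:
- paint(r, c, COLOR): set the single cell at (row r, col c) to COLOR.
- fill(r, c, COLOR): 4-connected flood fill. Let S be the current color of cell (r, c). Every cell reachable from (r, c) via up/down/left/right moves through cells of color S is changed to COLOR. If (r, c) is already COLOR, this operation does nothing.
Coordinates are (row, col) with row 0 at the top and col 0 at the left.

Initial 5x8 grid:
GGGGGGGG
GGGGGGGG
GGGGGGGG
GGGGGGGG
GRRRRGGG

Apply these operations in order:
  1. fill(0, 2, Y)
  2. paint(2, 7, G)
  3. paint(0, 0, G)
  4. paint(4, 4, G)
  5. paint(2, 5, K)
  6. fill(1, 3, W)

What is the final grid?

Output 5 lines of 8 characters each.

After op 1 fill(0,2,Y) [36 cells changed]:
YYYYYYYY
YYYYYYYY
YYYYYYYY
YYYYYYYY
YRRRRYYY
After op 2 paint(2,7,G):
YYYYYYYY
YYYYYYYY
YYYYYYYG
YYYYYYYY
YRRRRYYY
After op 3 paint(0,0,G):
GYYYYYYY
YYYYYYYY
YYYYYYYG
YYYYYYYY
YRRRRYYY
After op 4 paint(4,4,G):
GYYYYYYY
YYYYYYYY
YYYYYYYG
YYYYYYYY
YRRRGYYY
After op 5 paint(2,5,K):
GYYYYYYY
YYYYYYYY
YYYYYKYG
YYYYYYYY
YRRRGYYY
After op 6 fill(1,3,W) [33 cells changed]:
GWWWWWWW
WWWWWWWW
WWWWWKWG
WWWWWWWW
WRRRGWWW

Answer: GWWWWWWW
WWWWWWWW
WWWWWKWG
WWWWWWWW
WRRRGWWW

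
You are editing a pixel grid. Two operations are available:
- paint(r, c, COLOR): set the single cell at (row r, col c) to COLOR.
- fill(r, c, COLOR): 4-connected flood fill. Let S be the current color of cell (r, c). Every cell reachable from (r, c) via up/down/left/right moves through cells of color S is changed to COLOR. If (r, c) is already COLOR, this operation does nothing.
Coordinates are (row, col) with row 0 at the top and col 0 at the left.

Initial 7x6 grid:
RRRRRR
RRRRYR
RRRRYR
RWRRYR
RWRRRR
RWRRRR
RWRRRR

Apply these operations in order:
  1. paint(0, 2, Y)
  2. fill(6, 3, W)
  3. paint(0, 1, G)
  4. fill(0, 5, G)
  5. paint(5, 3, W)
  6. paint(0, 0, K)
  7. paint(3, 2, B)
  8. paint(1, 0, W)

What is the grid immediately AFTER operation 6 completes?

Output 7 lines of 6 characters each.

Answer: KGYGGG
GGGGYG
GGGGYG
GGGGYG
GGGGGG
GGGWGG
GGGGGG

Derivation:
After op 1 paint(0,2,Y):
RRYRRR
RRRRYR
RRRRYR
RWRRYR
RWRRRR
RWRRRR
RWRRRR
After op 2 fill(6,3,W) [34 cells changed]:
WWYWWW
WWWWYW
WWWWYW
WWWWYW
WWWWWW
WWWWWW
WWWWWW
After op 3 paint(0,1,G):
WGYWWW
WWWWYW
WWWWYW
WWWWYW
WWWWWW
WWWWWW
WWWWWW
After op 4 fill(0,5,G) [37 cells changed]:
GGYGGG
GGGGYG
GGGGYG
GGGGYG
GGGGGG
GGGGGG
GGGGGG
After op 5 paint(5,3,W):
GGYGGG
GGGGYG
GGGGYG
GGGGYG
GGGGGG
GGGWGG
GGGGGG
After op 6 paint(0,0,K):
KGYGGG
GGGGYG
GGGGYG
GGGGYG
GGGGGG
GGGWGG
GGGGGG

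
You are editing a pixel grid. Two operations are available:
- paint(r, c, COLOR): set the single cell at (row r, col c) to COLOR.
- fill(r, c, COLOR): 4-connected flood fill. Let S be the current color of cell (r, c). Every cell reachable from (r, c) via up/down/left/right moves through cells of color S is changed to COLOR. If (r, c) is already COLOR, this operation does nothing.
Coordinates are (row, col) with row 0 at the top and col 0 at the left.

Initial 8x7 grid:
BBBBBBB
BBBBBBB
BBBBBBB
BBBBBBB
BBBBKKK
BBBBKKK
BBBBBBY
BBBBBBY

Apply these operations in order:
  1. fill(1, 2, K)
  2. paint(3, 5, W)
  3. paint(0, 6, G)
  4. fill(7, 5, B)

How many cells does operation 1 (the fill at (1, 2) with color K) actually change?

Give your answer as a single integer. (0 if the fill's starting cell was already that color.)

After op 1 fill(1,2,K) [48 cells changed]:
KKKKKKK
KKKKKKK
KKKKKKK
KKKKKKK
KKKKKKK
KKKKKKK
KKKKKKY
KKKKKKY

Answer: 48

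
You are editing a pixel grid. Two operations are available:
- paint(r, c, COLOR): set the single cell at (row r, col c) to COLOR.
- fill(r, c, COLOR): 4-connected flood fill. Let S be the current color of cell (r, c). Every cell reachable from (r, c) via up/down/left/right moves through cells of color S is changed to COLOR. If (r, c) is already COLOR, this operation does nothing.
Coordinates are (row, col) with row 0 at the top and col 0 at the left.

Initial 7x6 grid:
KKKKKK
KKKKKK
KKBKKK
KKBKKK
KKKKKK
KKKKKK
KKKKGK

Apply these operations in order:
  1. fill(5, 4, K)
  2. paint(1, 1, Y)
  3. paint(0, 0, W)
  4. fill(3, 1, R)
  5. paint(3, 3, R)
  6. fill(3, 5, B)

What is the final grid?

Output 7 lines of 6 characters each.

Answer: WBBBBB
BYBBBB
BBBBBB
BBBBBB
BBBBBB
BBBBBB
BBBBGB

Derivation:
After op 1 fill(5,4,K) [0 cells changed]:
KKKKKK
KKKKKK
KKBKKK
KKBKKK
KKKKKK
KKKKKK
KKKKGK
After op 2 paint(1,1,Y):
KKKKKK
KYKKKK
KKBKKK
KKBKKK
KKKKKK
KKKKKK
KKKKGK
After op 3 paint(0,0,W):
WKKKKK
KYKKKK
KKBKKK
KKBKKK
KKKKKK
KKKKKK
KKKKGK
After op 4 fill(3,1,R) [37 cells changed]:
WRRRRR
RYRRRR
RRBRRR
RRBRRR
RRRRRR
RRRRRR
RRRRGR
After op 5 paint(3,3,R):
WRRRRR
RYRRRR
RRBRRR
RRBRRR
RRRRRR
RRRRRR
RRRRGR
After op 6 fill(3,5,B) [37 cells changed]:
WBBBBB
BYBBBB
BBBBBB
BBBBBB
BBBBBB
BBBBBB
BBBBGB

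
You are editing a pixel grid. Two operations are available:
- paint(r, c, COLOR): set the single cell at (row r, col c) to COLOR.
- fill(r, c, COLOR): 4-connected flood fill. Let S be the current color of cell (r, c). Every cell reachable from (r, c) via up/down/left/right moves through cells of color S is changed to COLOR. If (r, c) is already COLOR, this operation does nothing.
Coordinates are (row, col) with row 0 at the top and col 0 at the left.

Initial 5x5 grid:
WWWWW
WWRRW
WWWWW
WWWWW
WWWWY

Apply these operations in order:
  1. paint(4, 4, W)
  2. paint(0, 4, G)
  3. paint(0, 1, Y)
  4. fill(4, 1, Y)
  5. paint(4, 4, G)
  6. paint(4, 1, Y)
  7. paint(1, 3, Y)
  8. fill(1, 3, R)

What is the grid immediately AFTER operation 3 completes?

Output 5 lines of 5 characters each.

Answer: WYWWG
WWRRW
WWWWW
WWWWW
WWWWW

Derivation:
After op 1 paint(4,4,W):
WWWWW
WWRRW
WWWWW
WWWWW
WWWWW
After op 2 paint(0,4,G):
WWWWG
WWRRW
WWWWW
WWWWW
WWWWW
After op 3 paint(0,1,Y):
WYWWG
WWRRW
WWWWW
WWWWW
WWWWW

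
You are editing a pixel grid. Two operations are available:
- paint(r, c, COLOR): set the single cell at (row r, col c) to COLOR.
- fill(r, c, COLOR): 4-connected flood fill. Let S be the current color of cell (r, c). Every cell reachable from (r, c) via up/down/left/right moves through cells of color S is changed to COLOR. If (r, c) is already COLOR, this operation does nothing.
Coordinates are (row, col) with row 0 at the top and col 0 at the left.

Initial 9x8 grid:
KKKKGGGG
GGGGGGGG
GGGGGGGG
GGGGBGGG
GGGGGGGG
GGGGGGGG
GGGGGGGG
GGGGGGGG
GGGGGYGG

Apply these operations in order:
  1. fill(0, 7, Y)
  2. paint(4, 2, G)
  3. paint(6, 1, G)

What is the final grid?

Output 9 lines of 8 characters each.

Answer: KKKKYYYY
YYYYYYYY
YYYYYYYY
YYYYBYYY
YYGYYYYY
YYYYYYYY
YGYYYYYY
YYYYYYYY
YYYYYYYY

Derivation:
After op 1 fill(0,7,Y) [66 cells changed]:
KKKKYYYY
YYYYYYYY
YYYYYYYY
YYYYBYYY
YYYYYYYY
YYYYYYYY
YYYYYYYY
YYYYYYYY
YYYYYYYY
After op 2 paint(4,2,G):
KKKKYYYY
YYYYYYYY
YYYYYYYY
YYYYBYYY
YYGYYYYY
YYYYYYYY
YYYYYYYY
YYYYYYYY
YYYYYYYY
After op 3 paint(6,1,G):
KKKKYYYY
YYYYYYYY
YYYYYYYY
YYYYBYYY
YYGYYYYY
YYYYYYYY
YGYYYYYY
YYYYYYYY
YYYYYYYY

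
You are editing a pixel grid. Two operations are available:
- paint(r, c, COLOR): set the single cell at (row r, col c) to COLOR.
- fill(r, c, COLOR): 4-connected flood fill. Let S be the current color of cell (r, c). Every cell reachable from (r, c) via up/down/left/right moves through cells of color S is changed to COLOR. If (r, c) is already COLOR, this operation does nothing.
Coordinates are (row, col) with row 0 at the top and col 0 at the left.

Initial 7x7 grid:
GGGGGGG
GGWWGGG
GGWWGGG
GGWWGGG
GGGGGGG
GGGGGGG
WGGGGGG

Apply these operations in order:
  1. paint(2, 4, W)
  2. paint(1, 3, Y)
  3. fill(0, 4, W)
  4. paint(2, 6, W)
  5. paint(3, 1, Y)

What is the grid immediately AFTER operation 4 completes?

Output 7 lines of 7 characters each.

Answer: WWWWWWW
WWWYWWW
WWWWWWW
WWWWWWW
WWWWWWW
WWWWWWW
WWWWWWW

Derivation:
After op 1 paint(2,4,W):
GGGGGGG
GGWWGGG
GGWWWGG
GGWWGGG
GGGGGGG
GGGGGGG
WGGGGGG
After op 2 paint(1,3,Y):
GGGGGGG
GGWYGGG
GGWWWGG
GGWWGGG
GGGGGGG
GGGGGGG
WGGGGGG
After op 3 fill(0,4,W) [41 cells changed]:
WWWWWWW
WWWYWWW
WWWWWWW
WWWWWWW
WWWWWWW
WWWWWWW
WWWWWWW
After op 4 paint(2,6,W):
WWWWWWW
WWWYWWW
WWWWWWW
WWWWWWW
WWWWWWW
WWWWWWW
WWWWWWW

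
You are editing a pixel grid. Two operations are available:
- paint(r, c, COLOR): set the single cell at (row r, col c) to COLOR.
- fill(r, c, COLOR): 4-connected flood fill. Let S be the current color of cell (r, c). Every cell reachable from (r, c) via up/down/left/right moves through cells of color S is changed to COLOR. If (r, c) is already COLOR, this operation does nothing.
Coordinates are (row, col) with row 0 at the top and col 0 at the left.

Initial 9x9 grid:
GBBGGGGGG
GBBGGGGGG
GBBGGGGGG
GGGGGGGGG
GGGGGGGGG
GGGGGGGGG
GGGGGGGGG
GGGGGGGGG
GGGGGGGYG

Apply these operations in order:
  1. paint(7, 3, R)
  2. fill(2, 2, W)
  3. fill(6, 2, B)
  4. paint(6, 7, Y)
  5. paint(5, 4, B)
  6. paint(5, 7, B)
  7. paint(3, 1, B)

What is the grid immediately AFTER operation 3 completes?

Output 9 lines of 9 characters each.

After op 1 paint(7,3,R):
GBBGGGGGG
GBBGGGGGG
GBBGGGGGG
GGGGGGGGG
GGGGGGGGG
GGGGGGGGG
GGGGGGGGG
GGGRGGGGG
GGGGGGGYG
After op 2 fill(2,2,W) [6 cells changed]:
GWWGGGGGG
GWWGGGGGG
GWWGGGGGG
GGGGGGGGG
GGGGGGGGG
GGGGGGGGG
GGGGGGGGG
GGGRGGGGG
GGGGGGGYG
After op 3 fill(6,2,B) [73 cells changed]:
BWWBBBBBB
BWWBBBBBB
BWWBBBBBB
BBBBBBBBB
BBBBBBBBB
BBBBBBBBB
BBBBBBBBB
BBBRBBBBB
BBBBBBBYB

Answer: BWWBBBBBB
BWWBBBBBB
BWWBBBBBB
BBBBBBBBB
BBBBBBBBB
BBBBBBBBB
BBBBBBBBB
BBBRBBBBB
BBBBBBBYB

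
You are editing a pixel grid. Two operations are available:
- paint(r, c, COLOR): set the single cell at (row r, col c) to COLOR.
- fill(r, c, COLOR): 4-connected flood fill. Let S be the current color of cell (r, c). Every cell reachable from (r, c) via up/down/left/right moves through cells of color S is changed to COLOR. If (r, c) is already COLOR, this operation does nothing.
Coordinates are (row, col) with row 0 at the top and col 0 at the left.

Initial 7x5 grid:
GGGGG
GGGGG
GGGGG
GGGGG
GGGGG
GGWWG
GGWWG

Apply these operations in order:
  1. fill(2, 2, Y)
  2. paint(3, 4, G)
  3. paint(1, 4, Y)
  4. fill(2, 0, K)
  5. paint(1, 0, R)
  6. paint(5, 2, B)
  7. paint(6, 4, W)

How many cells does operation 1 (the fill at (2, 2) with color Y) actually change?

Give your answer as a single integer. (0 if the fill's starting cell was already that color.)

After op 1 fill(2,2,Y) [31 cells changed]:
YYYYY
YYYYY
YYYYY
YYYYY
YYYYY
YYWWY
YYWWY

Answer: 31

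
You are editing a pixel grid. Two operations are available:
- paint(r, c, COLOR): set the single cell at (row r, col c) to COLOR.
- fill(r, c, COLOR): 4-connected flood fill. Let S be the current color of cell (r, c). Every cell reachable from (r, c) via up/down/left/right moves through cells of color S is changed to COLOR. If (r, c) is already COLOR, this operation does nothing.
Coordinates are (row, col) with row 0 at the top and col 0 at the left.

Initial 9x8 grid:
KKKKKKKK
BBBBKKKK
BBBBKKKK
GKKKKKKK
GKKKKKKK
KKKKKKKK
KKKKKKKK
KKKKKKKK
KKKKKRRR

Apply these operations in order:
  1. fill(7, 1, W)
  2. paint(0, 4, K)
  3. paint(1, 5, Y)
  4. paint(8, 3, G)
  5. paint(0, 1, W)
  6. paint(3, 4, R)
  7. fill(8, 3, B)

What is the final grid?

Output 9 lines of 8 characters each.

Answer: WWWWKWWW
BBBBWYWW
BBBBWWWW
GWWWRWWW
GWWWWWWW
WWWWWWWW
WWWWWWWW
WWWWWWWW
WWWBWRRR

Derivation:
After op 1 fill(7,1,W) [59 cells changed]:
WWWWWWWW
BBBBWWWW
BBBBWWWW
GWWWWWWW
GWWWWWWW
WWWWWWWW
WWWWWWWW
WWWWWWWW
WWWWWRRR
After op 2 paint(0,4,K):
WWWWKWWW
BBBBWWWW
BBBBWWWW
GWWWWWWW
GWWWWWWW
WWWWWWWW
WWWWWWWW
WWWWWWWW
WWWWWRRR
After op 3 paint(1,5,Y):
WWWWKWWW
BBBBWYWW
BBBBWWWW
GWWWWWWW
GWWWWWWW
WWWWWWWW
WWWWWWWW
WWWWWWWW
WWWWWRRR
After op 4 paint(8,3,G):
WWWWKWWW
BBBBWYWW
BBBBWWWW
GWWWWWWW
GWWWWWWW
WWWWWWWW
WWWWWWWW
WWWWWWWW
WWWGWRRR
After op 5 paint(0,1,W):
WWWWKWWW
BBBBWYWW
BBBBWWWW
GWWWWWWW
GWWWWWWW
WWWWWWWW
WWWWWWWW
WWWWWWWW
WWWGWRRR
After op 6 paint(3,4,R):
WWWWKWWW
BBBBWYWW
BBBBWWWW
GWWWRWWW
GWWWWWWW
WWWWWWWW
WWWWWWWW
WWWWWWWW
WWWGWRRR
After op 7 fill(8,3,B) [1 cells changed]:
WWWWKWWW
BBBBWYWW
BBBBWWWW
GWWWRWWW
GWWWWWWW
WWWWWWWW
WWWWWWWW
WWWWWWWW
WWWBWRRR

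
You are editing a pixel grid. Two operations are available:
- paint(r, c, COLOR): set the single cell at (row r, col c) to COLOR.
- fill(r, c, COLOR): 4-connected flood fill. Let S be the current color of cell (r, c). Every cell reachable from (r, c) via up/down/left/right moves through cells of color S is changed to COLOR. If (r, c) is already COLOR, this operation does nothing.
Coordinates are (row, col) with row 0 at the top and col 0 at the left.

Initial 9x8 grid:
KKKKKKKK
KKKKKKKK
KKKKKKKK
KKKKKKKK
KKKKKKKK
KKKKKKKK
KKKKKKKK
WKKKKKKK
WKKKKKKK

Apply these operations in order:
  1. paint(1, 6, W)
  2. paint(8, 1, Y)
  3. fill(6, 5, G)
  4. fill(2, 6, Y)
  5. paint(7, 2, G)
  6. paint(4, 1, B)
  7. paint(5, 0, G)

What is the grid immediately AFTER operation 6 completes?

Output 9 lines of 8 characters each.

Answer: YYYYYYYY
YYYYYYWY
YYYYYYYY
YYYYYYYY
YBYYYYYY
YYYYYYYY
YYYYYYYY
WYGYYYYY
WYYYYYYY

Derivation:
After op 1 paint(1,6,W):
KKKKKKKK
KKKKKKWK
KKKKKKKK
KKKKKKKK
KKKKKKKK
KKKKKKKK
KKKKKKKK
WKKKKKKK
WKKKKKKK
After op 2 paint(8,1,Y):
KKKKKKKK
KKKKKKWK
KKKKKKKK
KKKKKKKK
KKKKKKKK
KKKKKKKK
KKKKKKKK
WKKKKKKK
WYKKKKKK
After op 3 fill(6,5,G) [68 cells changed]:
GGGGGGGG
GGGGGGWG
GGGGGGGG
GGGGGGGG
GGGGGGGG
GGGGGGGG
GGGGGGGG
WGGGGGGG
WYGGGGGG
After op 4 fill(2,6,Y) [68 cells changed]:
YYYYYYYY
YYYYYYWY
YYYYYYYY
YYYYYYYY
YYYYYYYY
YYYYYYYY
YYYYYYYY
WYYYYYYY
WYYYYYYY
After op 5 paint(7,2,G):
YYYYYYYY
YYYYYYWY
YYYYYYYY
YYYYYYYY
YYYYYYYY
YYYYYYYY
YYYYYYYY
WYGYYYYY
WYYYYYYY
After op 6 paint(4,1,B):
YYYYYYYY
YYYYYYWY
YYYYYYYY
YYYYYYYY
YBYYYYYY
YYYYYYYY
YYYYYYYY
WYGYYYYY
WYYYYYYY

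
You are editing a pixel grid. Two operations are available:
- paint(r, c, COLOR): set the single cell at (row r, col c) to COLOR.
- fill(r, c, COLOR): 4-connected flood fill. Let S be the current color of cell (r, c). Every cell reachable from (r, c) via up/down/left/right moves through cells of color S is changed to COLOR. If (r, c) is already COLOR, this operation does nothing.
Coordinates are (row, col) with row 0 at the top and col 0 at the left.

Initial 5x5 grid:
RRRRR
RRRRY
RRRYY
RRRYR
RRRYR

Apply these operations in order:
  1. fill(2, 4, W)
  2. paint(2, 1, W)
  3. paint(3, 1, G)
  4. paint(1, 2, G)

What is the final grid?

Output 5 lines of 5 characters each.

After op 1 fill(2,4,W) [5 cells changed]:
RRRRR
RRRRW
RRRWW
RRRWR
RRRWR
After op 2 paint(2,1,W):
RRRRR
RRRRW
RWRWW
RRRWR
RRRWR
After op 3 paint(3,1,G):
RRRRR
RRRRW
RWRWW
RGRWR
RRRWR
After op 4 paint(1,2,G):
RRRRR
RRGRW
RWRWW
RGRWR
RRRWR

Answer: RRRRR
RRGRW
RWRWW
RGRWR
RRRWR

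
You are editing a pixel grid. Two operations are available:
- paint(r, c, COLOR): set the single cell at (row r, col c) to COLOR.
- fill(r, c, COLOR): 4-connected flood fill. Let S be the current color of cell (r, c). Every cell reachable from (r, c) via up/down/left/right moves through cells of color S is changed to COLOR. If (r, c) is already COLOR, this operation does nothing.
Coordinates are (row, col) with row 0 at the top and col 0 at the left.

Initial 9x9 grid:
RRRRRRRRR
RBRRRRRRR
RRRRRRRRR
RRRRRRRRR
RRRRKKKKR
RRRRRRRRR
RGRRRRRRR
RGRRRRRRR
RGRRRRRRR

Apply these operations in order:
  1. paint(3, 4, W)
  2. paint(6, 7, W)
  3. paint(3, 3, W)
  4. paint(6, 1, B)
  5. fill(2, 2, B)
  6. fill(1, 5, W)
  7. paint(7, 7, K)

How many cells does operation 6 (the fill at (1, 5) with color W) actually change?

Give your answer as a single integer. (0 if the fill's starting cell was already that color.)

After op 1 paint(3,4,W):
RRRRRRRRR
RBRRRRRRR
RRRRRRRRR
RRRRWRRRR
RRRRKKKKR
RRRRRRRRR
RGRRRRRRR
RGRRRRRRR
RGRRRRRRR
After op 2 paint(6,7,W):
RRRRRRRRR
RBRRRRRRR
RRRRRRRRR
RRRRWRRRR
RRRRKKKKR
RRRRRRRRR
RGRRRRRWR
RGRRRRRRR
RGRRRRRRR
After op 3 paint(3,3,W):
RRRRRRRRR
RBRRRRRRR
RRRRRRRRR
RRRWWRRRR
RRRRKKKKR
RRRRRRRRR
RGRRRRRWR
RGRRRRRRR
RGRRRRRRR
After op 4 paint(6,1,B):
RRRRRRRRR
RBRRRRRRR
RRRRRRRRR
RRRWWRRRR
RRRRKKKKR
RRRRRRRRR
RBRRRRRWR
RGRRRRRRR
RGRRRRRRR
After op 5 fill(2,2,B) [70 cells changed]:
BBBBBBBBB
BBBBBBBBB
BBBBBBBBB
BBBWWBBBB
BBBBKKKKB
BBBBBBBBB
BBBBBBBWB
BGBBBBBBB
BGBBBBBBB
After op 6 fill(1,5,W) [72 cells changed]:
WWWWWWWWW
WWWWWWWWW
WWWWWWWWW
WWWWWWWWW
WWWWKKKKW
WWWWWWWWW
WWWWWWWWW
WGWWWWWWW
WGWWWWWWW

Answer: 72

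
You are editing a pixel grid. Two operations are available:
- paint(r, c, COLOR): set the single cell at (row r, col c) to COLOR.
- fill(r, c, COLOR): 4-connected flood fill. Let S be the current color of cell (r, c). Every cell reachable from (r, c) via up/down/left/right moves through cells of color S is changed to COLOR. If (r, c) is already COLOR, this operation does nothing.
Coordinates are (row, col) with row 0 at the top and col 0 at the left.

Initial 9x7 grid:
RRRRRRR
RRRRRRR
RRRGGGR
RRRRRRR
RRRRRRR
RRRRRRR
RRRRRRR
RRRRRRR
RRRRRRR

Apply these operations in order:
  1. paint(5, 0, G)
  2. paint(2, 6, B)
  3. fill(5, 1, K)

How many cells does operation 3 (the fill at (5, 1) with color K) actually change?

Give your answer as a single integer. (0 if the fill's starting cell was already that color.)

Answer: 58

Derivation:
After op 1 paint(5,0,G):
RRRRRRR
RRRRRRR
RRRGGGR
RRRRRRR
RRRRRRR
GRRRRRR
RRRRRRR
RRRRRRR
RRRRRRR
After op 2 paint(2,6,B):
RRRRRRR
RRRRRRR
RRRGGGB
RRRRRRR
RRRRRRR
GRRRRRR
RRRRRRR
RRRRRRR
RRRRRRR
After op 3 fill(5,1,K) [58 cells changed]:
KKKKKKK
KKKKKKK
KKKGGGB
KKKKKKK
KKKKKKK
GKKKKKK
KKKKKKK
KKKKKKK
KKKKKKK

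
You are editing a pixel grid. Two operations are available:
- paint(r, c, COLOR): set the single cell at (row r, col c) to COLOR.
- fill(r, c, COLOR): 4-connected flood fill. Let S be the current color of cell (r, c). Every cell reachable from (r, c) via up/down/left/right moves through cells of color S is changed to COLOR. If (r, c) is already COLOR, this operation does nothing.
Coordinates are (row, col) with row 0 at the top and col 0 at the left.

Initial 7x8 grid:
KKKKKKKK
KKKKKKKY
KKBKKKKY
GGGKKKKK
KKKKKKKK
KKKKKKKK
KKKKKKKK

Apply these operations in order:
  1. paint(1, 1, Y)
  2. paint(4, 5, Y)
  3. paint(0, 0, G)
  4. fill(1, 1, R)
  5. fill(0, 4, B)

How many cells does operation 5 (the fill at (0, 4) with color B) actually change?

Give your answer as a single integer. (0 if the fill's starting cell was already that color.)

Answer: 44

Derivation:
After op 1 paint(1,1,Y):
KKKKKKKK
KYKKKKKY
KKBKKKKY
GGGKKKKK
KKKKKKKK
KKKKKKKK
KKKKKKKK
After op 2 paint(4,5,Y):
KKKKKKKK
KYKKKKKY
KKBKKKKY
GGGKKKKK
KKKKKYKK
KKKKKKKK
KKKKKKKK
After op 3 paint(0,0,G):
GKKKKKKK
KYKKKKKY
KKBKKKKY
GGGKKKKK
KKKKKYKK
KKKKKKKK
KKKKKKKK
After op 4 fill(1,1,R) [1 cells changed]:
GKKKKKKK
KRKKKKKY
KKBKKKKY
GGGKKKKK
KKKKKYKK
KKKKKKKK
KKKKKKKK
After op 5 fill(0,4,B) [44 cells changed]:
GBBBBBBB
KRBBBBBY
KKBBBBBY
GGGBBBBB
BBBBBYBB
BBBBBBBB
BBBBBBBB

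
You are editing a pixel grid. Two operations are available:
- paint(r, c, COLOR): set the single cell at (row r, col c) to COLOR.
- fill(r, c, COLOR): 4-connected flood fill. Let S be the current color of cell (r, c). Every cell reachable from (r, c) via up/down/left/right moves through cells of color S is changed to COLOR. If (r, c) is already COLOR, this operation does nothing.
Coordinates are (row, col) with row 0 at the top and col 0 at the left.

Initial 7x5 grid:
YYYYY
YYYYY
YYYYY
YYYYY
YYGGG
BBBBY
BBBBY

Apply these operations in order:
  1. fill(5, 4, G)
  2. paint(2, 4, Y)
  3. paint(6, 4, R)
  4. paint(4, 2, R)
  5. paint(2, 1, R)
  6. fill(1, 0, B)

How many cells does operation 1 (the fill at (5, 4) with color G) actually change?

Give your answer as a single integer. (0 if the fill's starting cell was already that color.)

After op 1 fill(5,4,G) [2 cells changed]:
YYYYY
YYYYY
YYYYY
YYYYY
YYGGG
BBBBG
BBBBG

Answer: 2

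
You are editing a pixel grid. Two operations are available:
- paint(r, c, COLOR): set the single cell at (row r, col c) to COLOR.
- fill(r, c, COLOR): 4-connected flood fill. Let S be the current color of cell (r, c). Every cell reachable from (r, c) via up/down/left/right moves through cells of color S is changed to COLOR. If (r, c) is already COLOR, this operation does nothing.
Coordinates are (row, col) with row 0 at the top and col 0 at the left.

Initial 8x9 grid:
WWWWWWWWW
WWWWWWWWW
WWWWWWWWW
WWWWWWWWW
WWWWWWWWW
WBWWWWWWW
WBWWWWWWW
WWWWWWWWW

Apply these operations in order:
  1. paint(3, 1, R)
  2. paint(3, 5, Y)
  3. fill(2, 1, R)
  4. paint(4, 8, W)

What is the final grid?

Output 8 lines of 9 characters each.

After op 1 paint(3,1,R):
WWWWWWWWW
WWWWWWWWW
WWWWWWWWW
WRWWWWWWW
WWWWWWWWW
WBWWWWWWW
WBWWWWWWW
WWWWWWWWW
After op 2 paint(3,5,Y):
WWWWWWWWW
WWWWWWWWW
WWWWWWWWW
WRWWWYWWW
WWWWWWWWW
WBWWWWWWW
WBWWWWWWW
WWWWWWWWW
After op 3 fill(2,1,R) [68 cells changed]:
RRRRRRRRR
RRRRRRRRR
RRRRRRRRR
RRRRRYRRR
RRRRRRRRR
RBRRRRRRR
RBRRRRRRR
RRRRRRRRR
After op 4 paint(4,8,W):
RRRRRRRRR
RRRRRRRRR
RRRRRRRRR
RRRRRYRRR
RRRRRRRRW
RBRRRRRRR
RBRRRRRRR
RRRRRRRRR

Answer: RRRRRRRRR
RRRRRRRRR
RRRRRRRRR
RRRRRYRRR
RRRRRRRRW
RBRRRRRRR
RBRRRRRRR
RRRRRRRRR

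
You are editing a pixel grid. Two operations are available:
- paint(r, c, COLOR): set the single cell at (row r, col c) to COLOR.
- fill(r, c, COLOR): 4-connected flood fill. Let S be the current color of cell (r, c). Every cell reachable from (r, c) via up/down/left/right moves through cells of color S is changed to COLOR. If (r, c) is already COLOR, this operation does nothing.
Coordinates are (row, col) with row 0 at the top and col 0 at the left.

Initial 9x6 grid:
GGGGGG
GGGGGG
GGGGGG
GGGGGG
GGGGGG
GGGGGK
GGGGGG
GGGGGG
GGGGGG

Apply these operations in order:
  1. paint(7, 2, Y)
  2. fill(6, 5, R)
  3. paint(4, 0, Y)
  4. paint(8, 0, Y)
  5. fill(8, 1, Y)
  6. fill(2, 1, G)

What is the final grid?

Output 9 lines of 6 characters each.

After op 1 paint(7,2,Y):
GGGGGG
GGGGGG
GGGGGG
GGGGGG
GGGGGG
GGGGGK
GGGGGG
GGYGGG
GGGGGG
After op 2 fill(6,5,R) [52 cells changed]:
RRRRRR
RRRRRR
RRRRRR
RRRRRR
RRRRRR
RRRRRK
RRRRRR
RRYRRR
RRRRRR
After op 3 paint(4,0,Y):
RRRRRR
RRRRRR
RRRRRR
RRRRRR
YRRRRR
RRRRRK
RRRRRR
RRYRRR
RRRRRR
After op 4 paint(8,0,Y):
RRRRRR
RRRRRR
RRRRRR
RRRRRR
YRRRRR
RRRRRK
RRRRRR
RRYRRR
YRRRRR
After op 5 fill(8,1,Y) [50 cells changed]:
YYYYYY
YYYYYY
YYYYYY
YYYYYY
YYYYYY
YYYYYK
YYYYYY
YYYYYY
YYYYYY
After op 6 fill(2,1,G) [53 cells changed]:
GGGGGG
GGGGGG
GGGGGG
GGGGGG
GGGGGG
GGGGGK
GGGGGG
GGGGGG
GGGGGG

Answer: GGGGGG
GGGGGG
GGGGGG
GGGGGG
GGGGGG
GGGGGK
GGGGGG
GGGGGG
GGGGGG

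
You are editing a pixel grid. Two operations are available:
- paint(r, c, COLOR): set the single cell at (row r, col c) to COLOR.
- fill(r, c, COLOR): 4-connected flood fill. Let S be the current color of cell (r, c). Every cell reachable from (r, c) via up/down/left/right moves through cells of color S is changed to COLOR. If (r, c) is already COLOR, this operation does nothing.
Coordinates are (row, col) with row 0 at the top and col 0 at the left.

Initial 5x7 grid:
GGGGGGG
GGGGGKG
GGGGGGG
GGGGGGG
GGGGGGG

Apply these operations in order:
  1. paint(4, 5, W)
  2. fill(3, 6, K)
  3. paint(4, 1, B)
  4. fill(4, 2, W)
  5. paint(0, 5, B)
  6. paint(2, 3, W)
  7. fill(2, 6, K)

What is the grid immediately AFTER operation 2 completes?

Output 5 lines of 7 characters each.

Answer: KKKKKKK
KKKKKKK
KKKKKKK
KKKKKKK
KKKKKWK

Derivation:
After op 1 paint(4,5,W):
GGGGGGG
GGGGGKG
GGGGGGG
GGGGGGG
GGGGGWG
After op 2 fill(3,6,K) [33 cells changed]:
KKKKKKK
KKKKKKK
KKKKKKK
KKKKKKK
KKKKKWK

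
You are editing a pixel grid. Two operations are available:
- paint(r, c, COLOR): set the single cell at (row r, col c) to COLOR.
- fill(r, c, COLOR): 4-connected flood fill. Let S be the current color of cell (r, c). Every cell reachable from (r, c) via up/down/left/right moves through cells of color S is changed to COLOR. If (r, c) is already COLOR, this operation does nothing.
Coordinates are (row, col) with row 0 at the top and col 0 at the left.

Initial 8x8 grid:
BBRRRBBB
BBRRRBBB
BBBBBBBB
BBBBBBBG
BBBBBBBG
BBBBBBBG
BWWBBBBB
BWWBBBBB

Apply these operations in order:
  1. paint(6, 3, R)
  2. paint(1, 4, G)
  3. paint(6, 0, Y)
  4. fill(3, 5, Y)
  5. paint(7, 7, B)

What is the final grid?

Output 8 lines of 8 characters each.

After op 1 paint(6,3,R):
BBRRRBBB
BBRRRBBB
BBBBBBBB
BBBBBBBG
BBBBBBBG
BBBBBBBG
BWWRBBBB
BWWBBBBB
After op 2 paint(1,4,G):
BBRRRBBB
BBRRGBBB
BBBBBBBB
BBBBBBBG
BBBBBBBG
BBBBBBBG
BWWRBBBB
BWWBBBBB
After op 3 paint(6,0,Y):
BBRRRBBB
BBRRGBBB
BBBBBBBB
BBBBBBBG
BBBBBBBG
BBBBBBBG
YWWRBBBB
BWWBBBBB
After op 4 fill(3,5,Y) [48 cells changed]:
YYRRRYYY
YYRRGYYY
YYYYYYYY
YYYYYYYG
YYYYYYYG
YYYYYYYG
YWWRYYYY
BWWYYYYY
After op 5 paint(7,7,B):
YYRRRYYY
YYRRGYYY
YYYYYYYY
YYYYYYYG
YYYYYYYG
YYYYYYYG
YWWRYYYY
BWWYYYYB

Answer: YYRRRYYY
YYRRGYYY
YYYYYYYY
YYYYYYYG
YYYYYYYG
YYYYYYYG
YWWRYYYY
BWWYYYYB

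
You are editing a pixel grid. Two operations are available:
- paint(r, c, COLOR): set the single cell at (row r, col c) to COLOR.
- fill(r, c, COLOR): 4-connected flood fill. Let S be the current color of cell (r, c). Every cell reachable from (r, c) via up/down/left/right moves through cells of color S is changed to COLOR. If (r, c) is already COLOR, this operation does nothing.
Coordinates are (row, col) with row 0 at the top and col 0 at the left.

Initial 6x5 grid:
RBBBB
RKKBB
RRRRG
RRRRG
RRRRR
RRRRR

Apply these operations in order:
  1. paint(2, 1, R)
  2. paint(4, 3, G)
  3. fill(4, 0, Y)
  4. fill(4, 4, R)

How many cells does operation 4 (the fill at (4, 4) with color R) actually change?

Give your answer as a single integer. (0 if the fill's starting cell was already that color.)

After op 1 paint(2,1,R):
RBBBB
RKKBB
RRRRG
RRRRG
RRRRR
RRRRR
After op 2 paint(4,3,G):
RBBBB
RKKBB
RRRRG
RRRRG
RRRGR
RRRRR
After op 3 fill(4,0,Y) [19 cells changed]:
YBBBB
YKKBB
YYYYG
YYYYG
YYYGY
YYYYY
After op 4 fill(4,4,R) [19 cells changed]:
RBBBB
RKKBB
RRRRG
RRRRG
RRRGR
RRRRR

Answer: 19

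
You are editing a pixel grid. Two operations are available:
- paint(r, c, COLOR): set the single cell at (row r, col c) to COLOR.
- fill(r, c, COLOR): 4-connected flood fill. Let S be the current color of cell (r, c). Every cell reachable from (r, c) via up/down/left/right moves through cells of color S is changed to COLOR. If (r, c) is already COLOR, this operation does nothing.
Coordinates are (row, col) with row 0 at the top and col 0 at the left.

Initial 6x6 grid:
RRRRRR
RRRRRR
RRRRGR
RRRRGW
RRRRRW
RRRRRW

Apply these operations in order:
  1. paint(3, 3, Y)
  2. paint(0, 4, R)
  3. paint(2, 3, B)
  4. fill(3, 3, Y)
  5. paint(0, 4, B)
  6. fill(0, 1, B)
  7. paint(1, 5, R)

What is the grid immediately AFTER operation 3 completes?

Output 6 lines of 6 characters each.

Answer: RRRRRR
RRRRRR
RRRBGR
RRRYGW
RRRRRW
RRRRRW

Derivation:
After op 1 paint(3,3,Y):
RRRRRR
RRRRRR
RRRRGR
RRRYGW
RRRRRW
RRRRRW
After op 2 paint(0,4,R):
RRRRRR
RRRRRR
RRRRGR
RRRYGW
RRRRRW
RRRRRW
After op 3 paint(2,3,B):
RRRRRR
RRRRRR
RRRBGR
RRRYGW
RRRRRW
RRRRRW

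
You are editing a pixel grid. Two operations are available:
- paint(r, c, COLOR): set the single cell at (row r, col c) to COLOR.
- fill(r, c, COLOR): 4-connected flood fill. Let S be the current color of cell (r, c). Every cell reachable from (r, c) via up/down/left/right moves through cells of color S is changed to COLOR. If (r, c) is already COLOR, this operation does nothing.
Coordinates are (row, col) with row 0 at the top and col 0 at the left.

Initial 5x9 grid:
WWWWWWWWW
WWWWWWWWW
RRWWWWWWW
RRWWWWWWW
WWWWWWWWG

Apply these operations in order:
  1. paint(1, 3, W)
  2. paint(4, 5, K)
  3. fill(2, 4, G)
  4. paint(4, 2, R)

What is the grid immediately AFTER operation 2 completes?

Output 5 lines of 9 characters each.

Answer: WWWWWWWWW
WWWWWWWWW
RRWWWWWWW
RRWWWWWWW
WWWWWKWWG

Derivation:
After op 1 paint(1,3,W):
WWWWWWWWW
WWWWWWWWW
RRWWWWWWW
RRWWWWWWW
WWWWWWWWG
After op 2 paint(4,5,K):
WWWWWWWWW
WWWWWWWWW
RRWWWWWWW
RRWWWWWWW
WWWWWKWWG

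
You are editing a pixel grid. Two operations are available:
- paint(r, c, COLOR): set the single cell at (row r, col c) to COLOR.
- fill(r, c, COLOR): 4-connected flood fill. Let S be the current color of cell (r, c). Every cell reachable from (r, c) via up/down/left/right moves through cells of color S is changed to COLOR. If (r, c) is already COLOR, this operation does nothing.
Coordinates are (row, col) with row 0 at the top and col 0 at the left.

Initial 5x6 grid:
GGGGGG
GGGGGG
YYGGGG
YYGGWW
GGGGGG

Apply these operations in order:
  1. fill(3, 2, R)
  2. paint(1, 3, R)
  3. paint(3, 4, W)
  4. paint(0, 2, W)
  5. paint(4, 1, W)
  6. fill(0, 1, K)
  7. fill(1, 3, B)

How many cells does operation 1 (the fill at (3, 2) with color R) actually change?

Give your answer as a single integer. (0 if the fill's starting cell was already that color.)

Answer: 24

Derivation:
After op 1 fill(3,2,R) [24 cells changed]:
RRRRRR
RRRRRR
YYRRRR
YYRRWW
RRRRRR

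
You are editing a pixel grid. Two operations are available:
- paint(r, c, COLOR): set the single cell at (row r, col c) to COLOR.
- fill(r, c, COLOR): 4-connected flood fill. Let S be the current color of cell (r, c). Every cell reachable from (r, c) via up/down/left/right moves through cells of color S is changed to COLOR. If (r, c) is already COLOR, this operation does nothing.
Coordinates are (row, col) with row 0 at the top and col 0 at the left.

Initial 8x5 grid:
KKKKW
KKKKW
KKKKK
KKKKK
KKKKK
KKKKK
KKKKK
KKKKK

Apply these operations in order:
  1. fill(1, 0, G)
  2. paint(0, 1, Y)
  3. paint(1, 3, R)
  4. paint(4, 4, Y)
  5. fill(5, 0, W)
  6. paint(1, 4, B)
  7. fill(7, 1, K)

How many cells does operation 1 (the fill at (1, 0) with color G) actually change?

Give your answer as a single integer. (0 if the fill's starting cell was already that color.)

Answer: 38

Derivation:
After op 1 fill(1,0,G) [38 cells changed]:
GGGGW
GGGGW
GGGGG
GGGGG
GGGGG
GGGGG
GGGGG
GGGGG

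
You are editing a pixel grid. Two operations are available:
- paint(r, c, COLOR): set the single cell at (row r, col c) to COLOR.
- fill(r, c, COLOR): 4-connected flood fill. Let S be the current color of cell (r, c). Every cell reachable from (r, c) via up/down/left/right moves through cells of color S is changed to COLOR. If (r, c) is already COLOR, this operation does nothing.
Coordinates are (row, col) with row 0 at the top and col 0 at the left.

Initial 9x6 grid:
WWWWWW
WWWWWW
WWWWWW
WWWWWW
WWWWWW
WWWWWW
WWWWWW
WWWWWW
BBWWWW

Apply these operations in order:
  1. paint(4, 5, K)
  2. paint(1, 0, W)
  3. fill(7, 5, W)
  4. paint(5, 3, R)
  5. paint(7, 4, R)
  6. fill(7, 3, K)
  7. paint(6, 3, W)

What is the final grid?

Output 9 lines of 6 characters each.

Answer: KKKKKK
KKKKKK
KKKKKK
KKKKKK
KKKKKK
KKKRKK
KKKWKK
KKKKRK
BBKKKK

Derivation:
After op 1 paint(4,5,K):
WWWWWW
WWWWWW
WWWWWW
WWWWWW
WWWWWK
WWWWWW
WWWWWW
WWWWWW
BBWWWW
After op 2 paint(1,0,W):
WWWWWW
WWWWWW
WWWWWW
WWWWWW
WWWWWK
WWWWWW
WWWWWW
WWWWWW
BBWWWW
After op 3 fill(7,5,W) [0 cells changed]:
WWWWWW
WWWWWW
WWWWWW
WWWWWW
WWWWWK
WWWWWW
WWWWWW
WWWWWW
BBWWWW
After op 4 paint(5,3,R):
WWWWWW
WWWWWW
WWWWWW
WWWWWW
WWWWWK
WWWRWW
WWWWWW
WWWWWW
BBWWWW
After op 5 paint(7,4,R):
WWWWWW
WWWWWW
WWWWWW
WWWWWW
WWWWWK
WWWRWW
WWWWWW
WWWWRW
BBWWWW
After op 6 fill(7,3,K) [49 cells changed]:
KKKKKK
KKKKKK
KKKKKK
KKKKKK
KKKKKK
KKKRKK
KKKKKK
KKKKRK
BBKKKK
After op 7 paint(6,3,W):
KKKKKK
KKKKKK
KKKKKK
KKKKKK
KKKKKK
KKKRKK
KKKWKK
KKKKRK
BBKKKK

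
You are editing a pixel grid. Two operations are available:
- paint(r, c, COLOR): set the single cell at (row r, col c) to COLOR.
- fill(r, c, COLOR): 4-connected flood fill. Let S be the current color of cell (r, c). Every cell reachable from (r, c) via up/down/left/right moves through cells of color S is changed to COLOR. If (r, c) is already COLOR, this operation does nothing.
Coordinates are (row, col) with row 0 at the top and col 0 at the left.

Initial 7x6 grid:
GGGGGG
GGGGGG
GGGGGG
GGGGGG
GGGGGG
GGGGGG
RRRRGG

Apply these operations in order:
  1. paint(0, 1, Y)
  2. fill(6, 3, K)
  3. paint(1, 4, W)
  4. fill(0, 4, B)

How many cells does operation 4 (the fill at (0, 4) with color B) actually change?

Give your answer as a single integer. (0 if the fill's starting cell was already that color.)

Answer: 36

Derivation:
After op 1 paint(0,1,Y):
GYGGGG
GGGGGG
GGGGGG
GGGGGG
GGGGGG
GGGGGG
RRRRGG
After op 2 fill(6,3,K) [4 cells changed]:
GYGGGG
GGGGGG
GGGGGG
GGGGGG
GGGGGG
GGGGGG
KKKKGG
After op 3 paint(1,4,W):
GYGGGG
GGGGWG
GGGGGG
GGGGGG
GGGGGG
GGGGGG
KKKKGG
After op 4 fill(0,4,B) [36 cells changed]:
BYBBBB
BBBBWB
BBBBBB
BBBBBB
BBBBBB
BBBBBB
KKKKBB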